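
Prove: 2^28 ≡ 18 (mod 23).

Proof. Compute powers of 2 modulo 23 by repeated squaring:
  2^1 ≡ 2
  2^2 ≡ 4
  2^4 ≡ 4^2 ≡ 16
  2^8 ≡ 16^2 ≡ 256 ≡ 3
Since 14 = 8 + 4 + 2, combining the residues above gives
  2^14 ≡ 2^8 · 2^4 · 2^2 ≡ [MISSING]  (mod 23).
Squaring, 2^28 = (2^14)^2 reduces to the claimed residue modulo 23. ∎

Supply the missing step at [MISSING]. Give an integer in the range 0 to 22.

8

2^8 · 2^4 · 2^2 ≡ 3 · 16 · 4 = 192.
192 mod 23 = 8, so 2^14 ≡ 8 (mod 23).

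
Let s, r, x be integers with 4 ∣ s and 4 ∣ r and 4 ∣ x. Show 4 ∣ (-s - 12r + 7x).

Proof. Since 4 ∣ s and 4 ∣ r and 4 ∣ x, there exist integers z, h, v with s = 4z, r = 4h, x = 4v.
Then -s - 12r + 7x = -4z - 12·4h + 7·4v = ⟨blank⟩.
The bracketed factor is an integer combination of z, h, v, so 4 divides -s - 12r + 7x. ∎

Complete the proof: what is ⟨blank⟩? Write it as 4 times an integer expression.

4(-12h + 7v - z)

Each term has a factor of 4: -4z - 12·4h + 7·4v = 4·(-12h + 7v - z).
Since -12h + 7v - z is an integer, 4 ∣ (-s - 12r + 7x).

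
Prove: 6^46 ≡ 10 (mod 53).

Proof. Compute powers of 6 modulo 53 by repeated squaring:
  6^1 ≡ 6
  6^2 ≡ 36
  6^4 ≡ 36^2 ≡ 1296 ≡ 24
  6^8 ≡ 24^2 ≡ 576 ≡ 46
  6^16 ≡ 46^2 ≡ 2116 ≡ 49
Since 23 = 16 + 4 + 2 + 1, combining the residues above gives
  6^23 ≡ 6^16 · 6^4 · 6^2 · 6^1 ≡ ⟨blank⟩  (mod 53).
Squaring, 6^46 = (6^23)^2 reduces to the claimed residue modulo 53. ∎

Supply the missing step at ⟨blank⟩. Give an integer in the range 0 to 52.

40

Multiply the listed residues: 49 · 24 · 36 · 6 = 1176 → 42336 → 254016.
Reducing modulo 53: 254016 = 4792·53 + 40, so 6^23 ≡ 40.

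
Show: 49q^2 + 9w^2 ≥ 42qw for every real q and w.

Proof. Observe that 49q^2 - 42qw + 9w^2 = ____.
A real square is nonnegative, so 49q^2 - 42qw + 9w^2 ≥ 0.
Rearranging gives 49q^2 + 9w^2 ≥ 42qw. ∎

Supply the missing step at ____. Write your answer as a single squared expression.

(7q - 3w)^2

49q^2 - 42qw + 9w^2 is a perfect-square trinomial: the outer terms are (7q)^2 and (3w)^2, and the cross term is -2·7q·3w.
So 49q^2 - 42qw + 9w^2 = (7q - 3w)^2 ≥ 0.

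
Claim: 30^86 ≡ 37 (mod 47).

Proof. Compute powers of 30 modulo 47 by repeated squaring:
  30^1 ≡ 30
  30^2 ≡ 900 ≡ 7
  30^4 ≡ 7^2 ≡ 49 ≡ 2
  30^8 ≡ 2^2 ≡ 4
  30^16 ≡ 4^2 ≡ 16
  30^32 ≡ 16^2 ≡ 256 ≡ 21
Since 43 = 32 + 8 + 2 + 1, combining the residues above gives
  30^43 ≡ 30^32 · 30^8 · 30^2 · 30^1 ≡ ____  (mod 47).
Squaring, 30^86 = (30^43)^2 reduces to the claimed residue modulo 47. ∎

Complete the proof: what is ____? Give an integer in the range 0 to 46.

Multiply the listed residues: 21 · 4 · 7 · 30 = 84 → 588 → 17640.
Reducing modulo 47: 17640 = 375·47 + 15, so 30^43 ≡ 15.

15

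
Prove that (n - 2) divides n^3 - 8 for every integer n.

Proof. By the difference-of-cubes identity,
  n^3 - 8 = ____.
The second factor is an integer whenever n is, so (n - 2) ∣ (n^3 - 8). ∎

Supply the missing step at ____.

(n - 2)(n^2 + 2n + 4)

a^3 - b^3 = (a - b)(a^2 + ab + b^2). With a = n, b = 2:
n^3 - 8 = (n - 2)(n^2 + 2n + 4).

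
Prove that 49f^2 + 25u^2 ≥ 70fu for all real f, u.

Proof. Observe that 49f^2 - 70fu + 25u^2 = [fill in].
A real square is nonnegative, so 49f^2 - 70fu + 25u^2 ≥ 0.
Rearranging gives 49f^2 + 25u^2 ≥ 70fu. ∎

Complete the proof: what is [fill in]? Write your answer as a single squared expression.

49f^2 - 70fu + 25u^2 is a perfect-square trinomial: the outer terms are (7f)^2 and (5u)^2, and the cross term is -2·7f·5u.
So 49f^2 - 70fu + 25u^2 = (7f - 5u)^2 ≥ 0.

(7f - 5u)^2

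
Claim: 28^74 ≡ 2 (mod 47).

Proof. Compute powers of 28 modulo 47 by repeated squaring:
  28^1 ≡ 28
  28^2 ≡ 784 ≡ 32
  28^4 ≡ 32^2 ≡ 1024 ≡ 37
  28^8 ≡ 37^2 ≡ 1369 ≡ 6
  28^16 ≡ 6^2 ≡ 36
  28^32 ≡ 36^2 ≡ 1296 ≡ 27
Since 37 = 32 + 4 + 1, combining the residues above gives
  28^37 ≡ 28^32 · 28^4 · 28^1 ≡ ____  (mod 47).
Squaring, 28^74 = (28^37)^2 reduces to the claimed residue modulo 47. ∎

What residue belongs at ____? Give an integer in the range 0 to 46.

7

28^32 · 28^4 · 28^1 ≡ 27 · 37 · 28 = 27972.
27972 mod 47 = 7, so 28^37 ≡ 7 (mod 47).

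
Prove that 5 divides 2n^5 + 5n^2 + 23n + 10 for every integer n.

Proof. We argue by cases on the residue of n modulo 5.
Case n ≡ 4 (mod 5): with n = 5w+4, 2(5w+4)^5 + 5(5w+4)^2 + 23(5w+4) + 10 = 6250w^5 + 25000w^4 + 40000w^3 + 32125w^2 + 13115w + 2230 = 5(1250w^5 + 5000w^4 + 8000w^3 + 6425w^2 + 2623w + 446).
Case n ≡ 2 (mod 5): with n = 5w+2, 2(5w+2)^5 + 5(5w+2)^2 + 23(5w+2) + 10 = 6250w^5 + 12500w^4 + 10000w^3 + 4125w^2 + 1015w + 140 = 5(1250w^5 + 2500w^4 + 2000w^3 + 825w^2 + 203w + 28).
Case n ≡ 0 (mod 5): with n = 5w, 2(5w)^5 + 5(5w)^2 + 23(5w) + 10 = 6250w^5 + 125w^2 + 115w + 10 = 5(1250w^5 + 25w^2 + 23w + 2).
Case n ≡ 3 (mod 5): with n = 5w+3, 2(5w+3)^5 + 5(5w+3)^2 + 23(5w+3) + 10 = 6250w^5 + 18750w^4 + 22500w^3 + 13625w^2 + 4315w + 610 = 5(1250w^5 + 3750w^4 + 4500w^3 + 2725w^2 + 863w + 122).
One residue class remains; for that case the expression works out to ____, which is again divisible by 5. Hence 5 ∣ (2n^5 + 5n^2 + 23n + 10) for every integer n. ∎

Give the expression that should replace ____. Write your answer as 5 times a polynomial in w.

The residues treated are {4, 2, 0, 3}, so the missing case is n ≡ 1 (mod 5); write n = 5w+1.
Then 2(5w+1)^5 + 5(5w+1)^2 + 23(5w+1) + 10 = 6250w^5 + 6250w^4 + 2500w^3 + 625w^2 + 215w + 40 = 5(1250w^5 + 1250w^4 + 500w^3 + 125w^2 + 43w + 8).

5(1250w^5 + 1250w^4 + 500w^3 + 125w^2 + 43w + 8)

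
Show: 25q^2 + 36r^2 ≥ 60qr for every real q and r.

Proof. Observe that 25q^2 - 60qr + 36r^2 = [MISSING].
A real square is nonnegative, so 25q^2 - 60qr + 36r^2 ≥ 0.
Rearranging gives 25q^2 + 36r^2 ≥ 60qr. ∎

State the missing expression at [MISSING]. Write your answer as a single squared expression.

(5q - 6r)^2

The leading and trailing coefficients are 5^2 and 6^2, and 60 = 2·5·6, so the trinomial is (5q - 6r)^2.
Hence 25q^2 - 60qr + 36r^2 ≥ 0.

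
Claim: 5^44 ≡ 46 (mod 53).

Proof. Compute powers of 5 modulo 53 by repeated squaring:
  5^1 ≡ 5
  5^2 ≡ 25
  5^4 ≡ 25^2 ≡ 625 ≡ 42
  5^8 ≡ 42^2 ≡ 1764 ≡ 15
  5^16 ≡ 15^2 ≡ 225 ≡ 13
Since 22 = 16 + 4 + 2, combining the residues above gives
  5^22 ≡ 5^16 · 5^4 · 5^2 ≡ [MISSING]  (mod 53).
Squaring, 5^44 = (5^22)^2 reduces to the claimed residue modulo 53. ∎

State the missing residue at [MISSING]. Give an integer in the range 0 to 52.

5^16 · 5^4 · 5^2 ≡ 13 · 42 · 25 = 13650.
13650 mod 53 = 29, so 5^22 ≡ 29 (mod 53).

29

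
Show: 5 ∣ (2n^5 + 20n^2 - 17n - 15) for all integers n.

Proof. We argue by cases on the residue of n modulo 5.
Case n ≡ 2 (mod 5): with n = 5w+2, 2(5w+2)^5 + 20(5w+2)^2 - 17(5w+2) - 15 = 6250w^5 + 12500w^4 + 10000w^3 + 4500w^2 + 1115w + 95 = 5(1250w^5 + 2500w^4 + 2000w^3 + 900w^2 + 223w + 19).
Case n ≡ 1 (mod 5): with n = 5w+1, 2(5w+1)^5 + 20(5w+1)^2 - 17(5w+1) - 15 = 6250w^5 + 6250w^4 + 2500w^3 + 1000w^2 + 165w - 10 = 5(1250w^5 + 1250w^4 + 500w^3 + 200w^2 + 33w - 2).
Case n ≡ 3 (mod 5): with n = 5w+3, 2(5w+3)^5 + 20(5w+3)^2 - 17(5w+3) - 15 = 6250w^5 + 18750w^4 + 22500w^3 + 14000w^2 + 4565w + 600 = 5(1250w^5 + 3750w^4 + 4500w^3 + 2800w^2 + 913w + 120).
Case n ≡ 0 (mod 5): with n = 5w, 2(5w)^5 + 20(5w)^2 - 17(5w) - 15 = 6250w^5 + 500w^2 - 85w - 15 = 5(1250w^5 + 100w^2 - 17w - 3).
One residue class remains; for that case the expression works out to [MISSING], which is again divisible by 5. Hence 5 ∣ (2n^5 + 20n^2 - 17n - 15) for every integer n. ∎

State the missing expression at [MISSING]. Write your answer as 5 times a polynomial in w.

Only n ≡ 4 (mod 5) is unaccounted for. Put n = 5w+4:
2(5w+4)^5 + 20(5w+4)^2 - 17(5w+4) - 15 expands to 6250w^5 + 25000w^4 + 40000w^3 + 32500w^2 + 13515w + 2285,
and factoring out 5 leaves 5(1250w^5 + 5000w^4 + 8000w^3 + 6500w^2 + 2703w + 457).

5(1250w^5 + 5000w^4 + 8000w^3 + 6500w^2 + 2703w + 457)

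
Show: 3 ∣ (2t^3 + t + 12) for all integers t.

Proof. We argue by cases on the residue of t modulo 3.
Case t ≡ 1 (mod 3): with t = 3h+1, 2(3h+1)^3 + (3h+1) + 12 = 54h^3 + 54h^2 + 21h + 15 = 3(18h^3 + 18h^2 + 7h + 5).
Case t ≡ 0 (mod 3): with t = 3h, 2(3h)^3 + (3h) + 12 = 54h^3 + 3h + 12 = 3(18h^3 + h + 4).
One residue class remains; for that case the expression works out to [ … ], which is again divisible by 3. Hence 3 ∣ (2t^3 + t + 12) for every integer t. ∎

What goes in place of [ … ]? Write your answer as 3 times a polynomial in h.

The residues treated are {1, 0}, so the missing case is t ≡ 2 (mod 3); write t = 3h+2.
Then 2(3h+2)^3 + (3h+2) + 12 = 54h^3 + 108h^2 + 75h + 30 = 3(18h^3 + 36h^2 + 25h + 10).

3(18h^3 + 36h^2 + 25h + 10)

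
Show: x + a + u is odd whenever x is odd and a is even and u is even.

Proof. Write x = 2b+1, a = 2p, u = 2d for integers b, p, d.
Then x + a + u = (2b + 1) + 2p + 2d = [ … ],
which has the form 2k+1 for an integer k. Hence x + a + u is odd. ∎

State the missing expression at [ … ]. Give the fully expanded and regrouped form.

2(b + d + p) + 1

Expanding: (2b + 1) + 2p + 2d = 2b + 2d + 2p + 1.
Every term except the constant is even, so this is 2(b + d + p) + 1,
and b + d + p ∈ ℤ gives the required form.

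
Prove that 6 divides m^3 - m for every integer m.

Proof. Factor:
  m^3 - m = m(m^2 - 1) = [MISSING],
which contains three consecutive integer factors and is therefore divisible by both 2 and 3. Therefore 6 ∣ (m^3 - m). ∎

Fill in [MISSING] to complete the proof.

(m - 1)m(m + 1)

m(m^2 - 1) = m(m - 1)(m + 1) = (m - 1)m(m + 1).
These three factors are consecutive integers, so their product is divisible by 6.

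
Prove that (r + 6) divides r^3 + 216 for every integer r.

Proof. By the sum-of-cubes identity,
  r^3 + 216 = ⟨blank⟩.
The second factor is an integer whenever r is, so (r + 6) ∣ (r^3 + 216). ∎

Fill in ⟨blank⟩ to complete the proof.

Polynomial division of r^3 + 216 by r + 6 leaves remainder 0 and quotient r^2 - 6r + 36.
Hence r^3 + 216 = (r + 6)(r^2 - 6r + 36).

(r + 6)(r^2 - 6r + 36)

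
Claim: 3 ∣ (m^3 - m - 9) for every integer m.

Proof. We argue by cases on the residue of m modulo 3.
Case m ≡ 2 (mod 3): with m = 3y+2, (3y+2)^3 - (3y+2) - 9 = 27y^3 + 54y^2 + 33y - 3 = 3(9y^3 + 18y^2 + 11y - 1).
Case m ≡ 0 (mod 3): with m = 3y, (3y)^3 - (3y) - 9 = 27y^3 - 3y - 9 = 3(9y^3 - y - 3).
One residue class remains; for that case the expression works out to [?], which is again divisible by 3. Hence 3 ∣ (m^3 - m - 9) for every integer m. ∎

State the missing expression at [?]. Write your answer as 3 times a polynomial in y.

The residues treated are {2, 0}, so the missing case is m ≡ 1 (mod 3); write m = 3y+1.
Then (3y+1)^3 - (3y+1) - 9 = 27y^3 + 27y^2 + 6y - 9 = 3(9y^3 + 9y^2 + 2y - 3).

3(9y^3 + 9y^2 + 2y - 3)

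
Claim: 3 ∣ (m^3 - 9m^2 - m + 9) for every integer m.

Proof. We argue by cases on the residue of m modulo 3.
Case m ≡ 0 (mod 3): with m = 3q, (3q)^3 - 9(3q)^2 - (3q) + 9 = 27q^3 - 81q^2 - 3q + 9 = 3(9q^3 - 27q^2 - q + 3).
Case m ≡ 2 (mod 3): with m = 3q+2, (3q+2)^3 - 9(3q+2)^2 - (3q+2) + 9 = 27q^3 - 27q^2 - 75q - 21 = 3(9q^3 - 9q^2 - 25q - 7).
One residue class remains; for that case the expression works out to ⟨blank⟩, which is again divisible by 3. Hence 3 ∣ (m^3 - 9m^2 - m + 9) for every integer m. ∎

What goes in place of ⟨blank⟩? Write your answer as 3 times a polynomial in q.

3(9q^3 - 18q^2 - 16q)

Only m ≡ 1 (mod 3) is unaccounted for. Put m = 3q+1:
(3q+1)^3 - 9(3q+1)^2 - (3q+1) + 9 expands to 27q^3 - 54q^2 - 48q,
and factoring out 3 leaves 3(9q^3 - 18q^2 - 16q).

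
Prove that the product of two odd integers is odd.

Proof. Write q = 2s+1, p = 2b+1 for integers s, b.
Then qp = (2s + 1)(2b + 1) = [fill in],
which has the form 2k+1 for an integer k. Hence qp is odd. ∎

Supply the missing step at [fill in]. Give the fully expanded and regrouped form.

(2s + 1)(2b + 1) = 4bs + 2b + 2s + 1
= 2(2bs + b + s) + 1.
Since 2bs + b + s is an integer, the product is of the form 2k+1 for an integer k.

2(2bs + b + s) + 1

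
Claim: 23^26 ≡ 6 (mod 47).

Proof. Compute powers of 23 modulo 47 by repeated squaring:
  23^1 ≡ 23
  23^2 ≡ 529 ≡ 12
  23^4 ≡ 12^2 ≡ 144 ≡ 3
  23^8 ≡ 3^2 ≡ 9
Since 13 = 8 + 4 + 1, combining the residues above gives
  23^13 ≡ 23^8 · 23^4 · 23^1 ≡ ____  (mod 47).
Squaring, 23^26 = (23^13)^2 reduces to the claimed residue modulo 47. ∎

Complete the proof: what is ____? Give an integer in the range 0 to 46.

10

Multiply the listed residues: 9 · 3 · 23 = 27 → 621.
Reducing modulo 47: 621 = 13·47 + 10, so 23^13 ≡ 10.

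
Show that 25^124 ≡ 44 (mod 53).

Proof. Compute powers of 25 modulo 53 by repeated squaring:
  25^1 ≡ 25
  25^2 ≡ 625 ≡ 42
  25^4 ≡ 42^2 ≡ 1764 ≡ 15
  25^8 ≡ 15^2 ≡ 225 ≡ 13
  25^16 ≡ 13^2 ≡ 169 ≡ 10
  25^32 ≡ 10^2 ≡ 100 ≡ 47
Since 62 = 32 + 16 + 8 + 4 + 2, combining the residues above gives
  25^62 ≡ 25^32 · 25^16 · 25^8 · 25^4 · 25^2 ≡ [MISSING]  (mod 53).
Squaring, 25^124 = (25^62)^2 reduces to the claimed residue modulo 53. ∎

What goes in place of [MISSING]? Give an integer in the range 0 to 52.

16

25^32 · 25^16 · 25^8 · 25^4 · 25^2 ≡ 47 · 10 · 13 · 15 · 42 = 3849300.
3849300 mod 53 = 16, so 25^62 ≡ 16 (mod 53).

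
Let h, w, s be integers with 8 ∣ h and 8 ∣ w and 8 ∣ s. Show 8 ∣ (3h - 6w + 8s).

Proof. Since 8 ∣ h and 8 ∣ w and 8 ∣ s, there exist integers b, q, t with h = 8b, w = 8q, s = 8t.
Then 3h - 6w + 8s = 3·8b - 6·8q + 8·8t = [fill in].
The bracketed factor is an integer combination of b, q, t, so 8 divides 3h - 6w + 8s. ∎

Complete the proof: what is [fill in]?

Pull the common 8 out of every term: 3·8b - 6·8q + 8·8t = 8(3b - 6q + 8t).
3b - 6q + 8t is an integer, which exhibits the divisibility.

8(3b - 6q + 8t)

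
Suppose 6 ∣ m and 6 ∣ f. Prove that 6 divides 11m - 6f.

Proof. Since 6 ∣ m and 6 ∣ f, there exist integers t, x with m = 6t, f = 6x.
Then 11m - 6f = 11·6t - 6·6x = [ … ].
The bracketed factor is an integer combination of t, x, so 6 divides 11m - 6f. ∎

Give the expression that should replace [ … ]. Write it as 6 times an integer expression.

6(11t - 6x)

Pull the common 6 out of every term: 11·6t - 6·6x = 6(11t - 6x).
11t - 6x is an integer, which exhibits the divisibility.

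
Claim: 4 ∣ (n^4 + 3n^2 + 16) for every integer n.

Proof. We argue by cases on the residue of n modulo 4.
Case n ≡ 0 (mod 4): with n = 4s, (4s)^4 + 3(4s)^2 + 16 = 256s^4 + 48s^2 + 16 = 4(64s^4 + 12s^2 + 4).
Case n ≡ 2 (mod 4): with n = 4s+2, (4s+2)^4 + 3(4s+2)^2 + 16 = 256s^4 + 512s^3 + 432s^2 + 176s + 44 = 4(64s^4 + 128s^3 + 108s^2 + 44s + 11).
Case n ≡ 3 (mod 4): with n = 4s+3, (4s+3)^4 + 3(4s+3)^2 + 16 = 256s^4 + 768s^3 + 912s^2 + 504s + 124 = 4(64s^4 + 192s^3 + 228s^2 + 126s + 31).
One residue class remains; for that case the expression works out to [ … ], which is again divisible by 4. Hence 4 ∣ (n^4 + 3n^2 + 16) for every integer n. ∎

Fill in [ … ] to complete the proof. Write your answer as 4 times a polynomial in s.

4(64s^4 + 64s^3 + 36s^2 + 10s + 5)

The residues treated are {0, 2, 3}, so the missing case is n ≡ 1 (mod 4); write n = 4s+1.
Then (4s+1)^4 + 3(4s+1)^2 + 16 = 256s^4 + 256s^3 + 144s^2 + 40s + 20 = 4(64s^4 + 64s^3 + 36s^2 + 10s + 5).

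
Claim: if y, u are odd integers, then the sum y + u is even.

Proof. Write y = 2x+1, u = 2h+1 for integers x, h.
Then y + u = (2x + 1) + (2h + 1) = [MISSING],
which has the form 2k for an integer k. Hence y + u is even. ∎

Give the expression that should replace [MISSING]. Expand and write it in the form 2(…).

(2x + 1) + (2h + 1) = 2h + 2x + 2
= 2(h + x + 1).
Since h + x + 1 is an integer, the sum is of the form 2k for an integer k.

2(h + x + 1)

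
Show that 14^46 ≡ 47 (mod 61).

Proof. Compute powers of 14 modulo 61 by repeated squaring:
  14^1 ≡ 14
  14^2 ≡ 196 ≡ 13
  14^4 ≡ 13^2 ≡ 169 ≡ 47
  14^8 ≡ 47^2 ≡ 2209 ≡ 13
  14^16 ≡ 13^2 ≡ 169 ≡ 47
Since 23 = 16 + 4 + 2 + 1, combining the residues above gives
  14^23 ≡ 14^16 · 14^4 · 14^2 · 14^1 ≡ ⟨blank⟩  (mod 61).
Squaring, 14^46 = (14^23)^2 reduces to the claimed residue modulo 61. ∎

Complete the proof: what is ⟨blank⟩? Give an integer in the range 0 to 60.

48

14^16 · 14^4 · 14^2 · 14^1 ≡ 47 · 47 · 13 · 14 = 402038.
402038 mod 61 = 48, so 14^23 ≡ 48 (mod 61).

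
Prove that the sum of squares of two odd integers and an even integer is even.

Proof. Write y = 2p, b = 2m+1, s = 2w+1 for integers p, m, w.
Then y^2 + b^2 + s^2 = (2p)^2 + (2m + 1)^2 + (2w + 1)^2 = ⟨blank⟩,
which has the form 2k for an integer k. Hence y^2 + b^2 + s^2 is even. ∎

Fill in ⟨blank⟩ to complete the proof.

2(2m^2 + 2m + 2p^2 + 2w^2 + 2w + 1)

(2p)^2 + (2m + 1)^2 + (2w + 1)^2 = 4m^2 + 4m + 4p^2 + 4w^2 + 4w + 2
= 2(2m^2 + 2m + 2p^2 + 2w^2 + 2w + 1).
Since 2m^2 + 2m + 2p^2 + 2w^2 + 2w + 1 is an integer, the sum of squares is of the form 2k for an integer k.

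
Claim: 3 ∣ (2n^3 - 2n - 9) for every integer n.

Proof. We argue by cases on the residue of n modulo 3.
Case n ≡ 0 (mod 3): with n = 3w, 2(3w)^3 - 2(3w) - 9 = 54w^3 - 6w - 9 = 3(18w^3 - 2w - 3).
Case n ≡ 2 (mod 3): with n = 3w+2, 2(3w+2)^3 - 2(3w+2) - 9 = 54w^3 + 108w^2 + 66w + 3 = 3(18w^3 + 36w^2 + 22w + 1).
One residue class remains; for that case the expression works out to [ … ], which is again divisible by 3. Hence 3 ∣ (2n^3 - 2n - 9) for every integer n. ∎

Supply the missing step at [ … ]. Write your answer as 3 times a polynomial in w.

The residues treated are {0, 2}, so the missing case is n ≡ 1 (mod 3); write n = 3w+1.
Then 2(3w+1)^3 - 2(3w+1) - 9 = 54w^3 + 54w^2 + 12w - 9 = 3(18w^3 + 18w^2 + 4w - 3).

3(18w^3 + 18w^2 + 4w - 3)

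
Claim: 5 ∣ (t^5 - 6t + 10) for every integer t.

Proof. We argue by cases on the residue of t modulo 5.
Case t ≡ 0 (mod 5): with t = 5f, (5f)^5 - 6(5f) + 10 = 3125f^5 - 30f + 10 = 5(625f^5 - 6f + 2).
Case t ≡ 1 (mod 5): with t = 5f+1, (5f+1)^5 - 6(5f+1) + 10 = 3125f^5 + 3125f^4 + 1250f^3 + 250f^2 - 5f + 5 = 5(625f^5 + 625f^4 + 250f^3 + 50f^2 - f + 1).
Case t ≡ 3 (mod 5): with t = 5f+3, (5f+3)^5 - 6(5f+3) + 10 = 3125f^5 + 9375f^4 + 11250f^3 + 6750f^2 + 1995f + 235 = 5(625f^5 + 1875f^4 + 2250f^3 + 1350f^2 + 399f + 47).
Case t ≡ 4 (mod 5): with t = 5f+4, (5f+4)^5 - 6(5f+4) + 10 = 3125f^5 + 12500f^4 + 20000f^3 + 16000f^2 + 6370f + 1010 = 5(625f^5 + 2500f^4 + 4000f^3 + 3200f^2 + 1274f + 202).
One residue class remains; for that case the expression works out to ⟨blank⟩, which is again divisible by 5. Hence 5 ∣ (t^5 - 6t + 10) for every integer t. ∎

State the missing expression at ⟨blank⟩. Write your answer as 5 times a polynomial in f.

The residues treated are {0, 1, 3, 4}, so the missing case is t ≡ 2 (mod 5); write t = 5f+2.
Then (5f+2)^5 - 6(5f+2) + 10 = 3125f^5 + 6250f^4 + 5000f^3 + 2000f^2 + 370f + 30 = 5(625f^5 + 1250f^4 + 1000f^3 + 400f^2 + 74f + 6).

5(625f^5 + 1250f^4 + 1000f^3 + 400f^2 + 74f + 6)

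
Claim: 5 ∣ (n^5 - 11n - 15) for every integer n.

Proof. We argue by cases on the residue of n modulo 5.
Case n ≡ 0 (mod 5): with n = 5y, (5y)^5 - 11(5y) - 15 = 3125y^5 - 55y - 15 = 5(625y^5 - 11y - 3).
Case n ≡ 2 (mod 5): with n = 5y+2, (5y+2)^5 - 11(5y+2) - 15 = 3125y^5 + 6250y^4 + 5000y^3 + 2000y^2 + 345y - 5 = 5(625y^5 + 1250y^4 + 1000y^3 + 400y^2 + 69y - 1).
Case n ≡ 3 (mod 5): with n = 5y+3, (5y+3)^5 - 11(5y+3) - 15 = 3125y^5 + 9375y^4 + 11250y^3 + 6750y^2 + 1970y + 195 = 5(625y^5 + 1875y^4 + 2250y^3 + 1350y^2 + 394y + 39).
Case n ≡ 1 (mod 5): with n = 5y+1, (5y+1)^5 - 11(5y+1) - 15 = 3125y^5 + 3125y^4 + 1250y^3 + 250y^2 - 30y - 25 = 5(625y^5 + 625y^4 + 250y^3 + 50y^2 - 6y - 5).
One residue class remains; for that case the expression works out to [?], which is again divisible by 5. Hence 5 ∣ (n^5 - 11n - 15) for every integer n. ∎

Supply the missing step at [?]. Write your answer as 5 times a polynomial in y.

The residues treated are {0, 2, 3, 1}, so the missing case is n ≡ 4 (mod 5); write n = 5y+4.
Then (5y+4)^5 - 11(5y+4) - 15 = 3125y^5 + 12500y^4 + 20000y^3 + 16000y^2 + 6345y + 965 = 5(625y^5 + 2500y^4 + 4000y^3 + 3200y^2 + 1269y + 193).

5(625y^5 + 2500y^4 + 4000y^3 + 3200y^2 + 1269y + 193)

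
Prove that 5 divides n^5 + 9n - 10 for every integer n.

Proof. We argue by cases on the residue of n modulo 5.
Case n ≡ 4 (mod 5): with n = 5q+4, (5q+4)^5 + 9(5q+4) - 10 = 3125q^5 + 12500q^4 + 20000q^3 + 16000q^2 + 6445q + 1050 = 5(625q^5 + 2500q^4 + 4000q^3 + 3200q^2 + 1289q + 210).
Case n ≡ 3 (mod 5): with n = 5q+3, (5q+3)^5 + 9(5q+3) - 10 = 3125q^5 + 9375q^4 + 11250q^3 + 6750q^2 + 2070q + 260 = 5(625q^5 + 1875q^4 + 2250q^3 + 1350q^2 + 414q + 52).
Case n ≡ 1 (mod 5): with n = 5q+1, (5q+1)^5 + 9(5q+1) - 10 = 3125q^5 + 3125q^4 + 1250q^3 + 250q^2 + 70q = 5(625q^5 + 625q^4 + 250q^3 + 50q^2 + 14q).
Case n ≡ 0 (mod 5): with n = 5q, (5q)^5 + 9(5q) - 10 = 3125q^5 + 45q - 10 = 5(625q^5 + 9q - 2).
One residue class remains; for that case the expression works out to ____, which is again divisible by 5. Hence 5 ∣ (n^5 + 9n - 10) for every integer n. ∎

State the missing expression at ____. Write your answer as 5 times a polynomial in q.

5(625q^5 + 1250q^4 + 1000q^3 + 400q^2 + 89q + 8)

The residues treated are {4, 3, 1, 0}, so the missing case is n ≡ 2 (mod 5); write n = 5q+2.
Then (5q+2)^5 + 9(5q+2) - 10 = 3125q^5 + 6250q^4 + 5000q^3 + 2000q^2 + 445q + 40 = 5(625q^5 + 1250q^4 + 1000q^3 + 400q^2 + 89q + 8).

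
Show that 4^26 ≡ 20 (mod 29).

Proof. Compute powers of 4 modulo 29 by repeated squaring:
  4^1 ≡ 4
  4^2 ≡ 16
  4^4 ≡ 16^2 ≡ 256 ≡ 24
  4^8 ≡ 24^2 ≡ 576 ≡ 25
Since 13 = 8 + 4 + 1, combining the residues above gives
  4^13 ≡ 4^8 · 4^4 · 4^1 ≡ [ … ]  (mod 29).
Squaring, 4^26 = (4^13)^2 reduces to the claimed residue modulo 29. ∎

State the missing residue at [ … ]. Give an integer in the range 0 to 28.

4^8 · 4^4 · 4^1 ≡ 25 · 24 · 4 = 2400.
2400 mod 29 = 22, so 4^13 ≡ 22 (mod 29).

22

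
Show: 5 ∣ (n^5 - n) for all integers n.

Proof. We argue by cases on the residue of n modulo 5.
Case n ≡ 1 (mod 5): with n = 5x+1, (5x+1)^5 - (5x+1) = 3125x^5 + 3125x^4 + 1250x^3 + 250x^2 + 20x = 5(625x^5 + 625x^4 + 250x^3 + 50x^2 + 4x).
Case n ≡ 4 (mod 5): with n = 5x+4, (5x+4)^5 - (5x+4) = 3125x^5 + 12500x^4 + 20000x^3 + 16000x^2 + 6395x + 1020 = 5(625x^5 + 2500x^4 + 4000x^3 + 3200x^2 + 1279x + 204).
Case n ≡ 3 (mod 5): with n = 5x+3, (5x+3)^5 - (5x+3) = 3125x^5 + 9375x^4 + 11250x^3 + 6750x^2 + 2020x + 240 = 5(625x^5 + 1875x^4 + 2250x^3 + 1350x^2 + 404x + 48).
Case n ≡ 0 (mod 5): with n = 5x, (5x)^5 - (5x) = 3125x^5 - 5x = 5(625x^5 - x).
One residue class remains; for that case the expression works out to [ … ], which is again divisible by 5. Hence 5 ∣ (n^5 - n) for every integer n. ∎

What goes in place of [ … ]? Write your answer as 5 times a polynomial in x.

The residues treated are {1, 4, 3, 0}, so the missing case is n ≡ 2 (mod 5); write n = 5x+2.
Then (5x+2)^5 - (5x+2) = 3125x^5 + 6250x^4 + 5000x^3 + 2000x^2 + 395x + 30 = 5(625x^5 + 1250x^4 + 1000x^3 + 400x^2 + 79x + 6).

5(625x^5 + 1250x^4 + 1000x^3 + 400x^2 + 79x + 6)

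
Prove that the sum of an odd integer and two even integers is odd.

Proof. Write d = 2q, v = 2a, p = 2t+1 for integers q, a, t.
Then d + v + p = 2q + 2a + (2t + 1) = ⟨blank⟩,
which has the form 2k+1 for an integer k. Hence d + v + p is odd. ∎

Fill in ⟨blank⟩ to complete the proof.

2(a + q + t) + 1

Expanding: 2q + 2a + (2t + 1) = 2a + 2q + 2t + 1.
Every term except the constant is even, so this is 2(a + q + t) + 1,
and a + q + t ∈ ℤ gives the required form.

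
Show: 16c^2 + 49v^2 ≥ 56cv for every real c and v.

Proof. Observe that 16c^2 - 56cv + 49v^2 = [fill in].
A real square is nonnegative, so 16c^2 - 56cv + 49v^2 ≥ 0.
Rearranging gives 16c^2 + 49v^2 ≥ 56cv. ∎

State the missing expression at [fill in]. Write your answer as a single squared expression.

(4c - 7v)^2

The leading and trailing coefficients are 4^2 and 7^2, and 56 = 2·4·7, so the trinomial is (4c - 7v)^2.
Hence 16c^2 - 56cv + 49v^2 ≥ 0.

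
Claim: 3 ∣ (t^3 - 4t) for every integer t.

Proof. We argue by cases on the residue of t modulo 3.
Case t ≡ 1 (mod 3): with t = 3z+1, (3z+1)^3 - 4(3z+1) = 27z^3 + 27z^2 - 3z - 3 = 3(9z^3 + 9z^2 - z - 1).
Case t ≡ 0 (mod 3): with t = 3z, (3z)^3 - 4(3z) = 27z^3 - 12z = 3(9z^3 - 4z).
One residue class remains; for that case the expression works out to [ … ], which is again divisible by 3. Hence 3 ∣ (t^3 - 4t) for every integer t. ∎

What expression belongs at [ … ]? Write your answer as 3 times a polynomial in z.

Only t ≡ 2 (mod 3) is unaccounted for. Put t = 3z+2:
(3z+2)^3 - 4(3z+2) expands to 27z^3 + 54z^2 + 24z,
and factoring out 3 leaves 3(9z^3 + 18z^2 + 8z).

3(9z^3 + 18z^2 + 8z)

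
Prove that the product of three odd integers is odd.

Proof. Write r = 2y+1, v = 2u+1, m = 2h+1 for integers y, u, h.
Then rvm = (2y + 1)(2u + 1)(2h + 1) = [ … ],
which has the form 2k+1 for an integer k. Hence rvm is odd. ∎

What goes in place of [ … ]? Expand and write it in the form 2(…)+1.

2(4huy + 2hu + 2hy + h + 2uy + u + y) + 1

Expanding: (2y + 1)(2u + 1)(2h + 1) = 8huy + 4hu + 4hy + 2h + 4uy + 2u + 2y + 1.
Every term except the constant is even, so this is 2(4huy + 2hu + 2hy + h + 2uy + u + y) + 1,
and 4huy + 2hu + 2hy + h + 2uy + u + y ∈ ℤ gives the required form.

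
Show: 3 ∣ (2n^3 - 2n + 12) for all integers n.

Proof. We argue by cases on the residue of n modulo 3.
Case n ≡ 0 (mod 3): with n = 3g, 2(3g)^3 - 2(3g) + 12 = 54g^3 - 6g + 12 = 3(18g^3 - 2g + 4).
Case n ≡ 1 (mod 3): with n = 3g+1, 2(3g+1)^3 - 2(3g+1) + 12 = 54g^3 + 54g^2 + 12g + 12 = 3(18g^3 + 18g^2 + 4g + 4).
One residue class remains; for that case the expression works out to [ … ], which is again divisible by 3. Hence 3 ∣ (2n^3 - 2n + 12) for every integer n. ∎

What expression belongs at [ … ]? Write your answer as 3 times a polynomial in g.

3(18g^3 + 36g^2 + 22g + 8)

The residues treated are {0, 1}, so the missing case is n ≡ 2 (mod 3); write n = 3g+2.
Then 2(3g+2)^3 - 2(3g+2) + 12 = 54g^3 + 108g^2 + 66g + 24 = 3(18g^3 + 36g^2 + 22g + 8).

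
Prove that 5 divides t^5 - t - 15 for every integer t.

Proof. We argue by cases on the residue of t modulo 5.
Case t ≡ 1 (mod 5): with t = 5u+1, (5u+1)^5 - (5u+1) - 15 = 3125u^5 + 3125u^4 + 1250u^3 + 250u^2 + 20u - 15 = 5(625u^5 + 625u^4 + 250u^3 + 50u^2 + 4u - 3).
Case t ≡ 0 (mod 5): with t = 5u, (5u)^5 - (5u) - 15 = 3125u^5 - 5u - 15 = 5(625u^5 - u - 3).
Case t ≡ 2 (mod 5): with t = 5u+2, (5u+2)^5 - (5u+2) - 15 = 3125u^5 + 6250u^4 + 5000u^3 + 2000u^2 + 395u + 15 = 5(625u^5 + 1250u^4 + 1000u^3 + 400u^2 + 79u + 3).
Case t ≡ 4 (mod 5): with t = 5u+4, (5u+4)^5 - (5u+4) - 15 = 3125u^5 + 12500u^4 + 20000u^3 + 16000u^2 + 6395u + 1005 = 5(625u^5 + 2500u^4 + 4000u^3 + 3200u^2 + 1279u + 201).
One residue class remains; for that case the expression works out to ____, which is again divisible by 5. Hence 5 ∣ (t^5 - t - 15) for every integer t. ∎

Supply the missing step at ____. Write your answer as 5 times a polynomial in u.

5(625u^5 + 1875u^4 + 2250u^3 + 1350u^2 + 404u + 45)

Only t ≡ 3 (mod 5) is unaccounted for. Put t = 5u+3:
(5u+3)^5 - (5u+3) - 15 expands to 3125u^5 + 9375u^4 + 11250u^3 + 6750u^2 + 2020u + 225,
and factoring out 5 leaves 5(625u^5 + 1875u^4 + 2250u^3 + 1350u^2 + 404u + 45).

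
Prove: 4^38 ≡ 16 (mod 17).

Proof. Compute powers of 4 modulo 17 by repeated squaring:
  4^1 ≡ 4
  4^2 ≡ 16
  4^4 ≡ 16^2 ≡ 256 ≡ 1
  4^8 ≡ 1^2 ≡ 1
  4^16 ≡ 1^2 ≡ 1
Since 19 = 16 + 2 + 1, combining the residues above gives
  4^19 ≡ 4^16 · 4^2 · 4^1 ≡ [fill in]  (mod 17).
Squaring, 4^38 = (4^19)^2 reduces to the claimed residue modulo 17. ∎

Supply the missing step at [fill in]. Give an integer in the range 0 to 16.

Multiply the listed residues: 1 · 16 · 4 = 16 → 64.
Reducing modulo 17: 64 = 3·17 + 13, so 4^19 ≡ 13.

13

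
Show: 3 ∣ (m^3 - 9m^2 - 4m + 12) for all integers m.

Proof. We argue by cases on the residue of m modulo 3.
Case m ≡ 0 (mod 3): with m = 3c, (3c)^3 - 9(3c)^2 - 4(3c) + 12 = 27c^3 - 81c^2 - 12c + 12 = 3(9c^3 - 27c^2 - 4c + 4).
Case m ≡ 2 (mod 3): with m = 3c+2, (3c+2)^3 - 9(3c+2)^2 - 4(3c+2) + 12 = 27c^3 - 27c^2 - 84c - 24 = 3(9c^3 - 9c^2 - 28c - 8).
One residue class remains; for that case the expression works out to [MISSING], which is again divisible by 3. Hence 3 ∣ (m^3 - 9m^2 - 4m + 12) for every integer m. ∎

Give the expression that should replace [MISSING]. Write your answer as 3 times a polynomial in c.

The residues treated are {0, 2}, so the missing case is m ≡ 1 (mod 3); write m = 3c+1.
Then (3c+1)^3 - 9(3c+1)^2 - 4(3c+1) + 12 = 27c^3 - 54c^2 - 57c = 3(9c^3 - 18c^2 - 19c).

3(9c^3 - 18c^2 - 19c)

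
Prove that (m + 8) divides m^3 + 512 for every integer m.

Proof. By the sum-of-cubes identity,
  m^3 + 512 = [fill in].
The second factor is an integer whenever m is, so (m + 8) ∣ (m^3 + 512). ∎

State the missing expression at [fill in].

(m + 8)(m^2 - 8m + 64)

Polynomial division of m^3 + 512 by m + 8 leaves remainder 0 and quotient m^2 - 8m + 64.
Hence m^3 + 512 = (m + 8)(m^2 - 8m + 64).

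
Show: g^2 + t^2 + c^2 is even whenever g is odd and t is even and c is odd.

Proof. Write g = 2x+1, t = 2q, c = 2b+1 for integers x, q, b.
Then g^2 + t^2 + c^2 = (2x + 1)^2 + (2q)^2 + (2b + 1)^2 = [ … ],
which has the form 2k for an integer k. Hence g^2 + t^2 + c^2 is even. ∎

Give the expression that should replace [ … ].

(2x + 1)^2 + (2q)^2 + (2b + 1)^2 = 4b^2 + 4b + 4q^2 + 4x^2 + 4x + 2
= 2(2b^2 + 2b + 2q^2 + 2x^2 + 2x + 1).
Since 2b^2 + 2b + 2q^2 + 2x^2 + 2x + 1 is an integer, the sum of squares is of the form 2k for an integer k.

2(2b^2 + 2b + 2q^2 + 2x^2 + 2x + 1)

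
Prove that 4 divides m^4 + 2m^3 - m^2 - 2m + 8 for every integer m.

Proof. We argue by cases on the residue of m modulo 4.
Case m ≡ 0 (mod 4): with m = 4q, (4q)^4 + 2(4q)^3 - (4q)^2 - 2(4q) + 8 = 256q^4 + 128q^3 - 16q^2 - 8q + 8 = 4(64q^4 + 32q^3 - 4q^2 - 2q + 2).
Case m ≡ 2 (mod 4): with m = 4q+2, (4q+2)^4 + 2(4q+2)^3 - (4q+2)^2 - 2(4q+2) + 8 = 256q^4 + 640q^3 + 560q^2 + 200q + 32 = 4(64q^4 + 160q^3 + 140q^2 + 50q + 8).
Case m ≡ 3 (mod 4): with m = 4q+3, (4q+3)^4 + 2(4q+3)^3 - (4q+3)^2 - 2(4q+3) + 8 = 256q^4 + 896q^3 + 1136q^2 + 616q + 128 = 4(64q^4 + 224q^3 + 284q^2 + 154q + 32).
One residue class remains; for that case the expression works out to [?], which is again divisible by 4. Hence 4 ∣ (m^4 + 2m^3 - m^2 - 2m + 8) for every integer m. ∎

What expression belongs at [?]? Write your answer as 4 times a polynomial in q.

4(64q^4 + 96q^3 + 44q^2 + 6q + 2)

The residues treated are {0, 2, 3}, so the missing case is m ≡ 1 (mod 4); write m = 4q+1.
Then (4q+1)^4 + 2(4q+1)^3 - (4q+1)^2 - 2(4q+1) + 8 = 256q^4 + 384q^3 + 176q^2 + 24q + 8 = 4(64q^4 + 96q^3 + 44q^2 + 6q + 2).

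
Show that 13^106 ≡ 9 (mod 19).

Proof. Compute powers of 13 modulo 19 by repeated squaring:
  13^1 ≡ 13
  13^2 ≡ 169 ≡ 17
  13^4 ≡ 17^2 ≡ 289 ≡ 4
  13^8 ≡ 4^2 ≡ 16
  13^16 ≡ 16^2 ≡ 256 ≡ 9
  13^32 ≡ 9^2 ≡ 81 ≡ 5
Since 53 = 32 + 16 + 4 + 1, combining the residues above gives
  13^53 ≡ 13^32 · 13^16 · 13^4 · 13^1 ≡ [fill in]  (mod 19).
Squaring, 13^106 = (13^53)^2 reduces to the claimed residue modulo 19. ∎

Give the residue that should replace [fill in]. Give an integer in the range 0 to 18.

3

13^32 · 13^16 · 13^4 · 13^1 ≡ 5 · 9 · 4 · 13 = 2340.
2340 mod 19 = 3, so 13^53 ≡ 3 (mod 19).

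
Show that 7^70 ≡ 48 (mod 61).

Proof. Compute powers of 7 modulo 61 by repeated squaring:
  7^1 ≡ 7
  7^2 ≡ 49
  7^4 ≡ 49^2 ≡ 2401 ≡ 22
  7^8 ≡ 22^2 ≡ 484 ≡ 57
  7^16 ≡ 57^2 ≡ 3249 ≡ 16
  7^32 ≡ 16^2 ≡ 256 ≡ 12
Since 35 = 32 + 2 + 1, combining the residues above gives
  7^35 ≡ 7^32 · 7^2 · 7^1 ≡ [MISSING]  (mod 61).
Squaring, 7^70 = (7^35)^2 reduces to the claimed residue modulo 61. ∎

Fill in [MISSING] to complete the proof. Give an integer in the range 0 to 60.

29

7^32 · 7^2 · 7^1 ≡ 12 · 49 · 7 = 4116.
4116 mod 61 = 29, so 7^35 ≡ 29 (mod 61).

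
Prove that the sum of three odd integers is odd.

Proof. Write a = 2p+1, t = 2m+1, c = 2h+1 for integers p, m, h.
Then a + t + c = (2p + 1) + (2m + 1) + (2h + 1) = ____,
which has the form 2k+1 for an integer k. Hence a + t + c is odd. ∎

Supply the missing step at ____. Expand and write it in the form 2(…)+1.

Expanding: (2p + 1) + (2m + 1) + (2h + 1) = 2h + 2m + 2p + 3.
Every term except the constant is even, so this is 2(h + m + p + 1) + 1,
and h + m + p + 1 ∈ ℤ gives the required form.

2(h + m + p + 1) + 1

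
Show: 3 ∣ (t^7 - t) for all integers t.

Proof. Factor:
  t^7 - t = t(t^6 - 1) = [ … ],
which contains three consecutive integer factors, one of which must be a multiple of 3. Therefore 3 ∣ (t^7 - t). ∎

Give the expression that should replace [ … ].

t^6 - 1 = (t^2 - 1)(t^4 + t^2 + 1), and t^2 - 1 = (t-1)(t+1).
So t(t^6 - 1) = (t - 1)t(t + 1)(t^4 + t^2 + 1).

(t - 1)t(t + 1)(t^4 + t^2 + 1)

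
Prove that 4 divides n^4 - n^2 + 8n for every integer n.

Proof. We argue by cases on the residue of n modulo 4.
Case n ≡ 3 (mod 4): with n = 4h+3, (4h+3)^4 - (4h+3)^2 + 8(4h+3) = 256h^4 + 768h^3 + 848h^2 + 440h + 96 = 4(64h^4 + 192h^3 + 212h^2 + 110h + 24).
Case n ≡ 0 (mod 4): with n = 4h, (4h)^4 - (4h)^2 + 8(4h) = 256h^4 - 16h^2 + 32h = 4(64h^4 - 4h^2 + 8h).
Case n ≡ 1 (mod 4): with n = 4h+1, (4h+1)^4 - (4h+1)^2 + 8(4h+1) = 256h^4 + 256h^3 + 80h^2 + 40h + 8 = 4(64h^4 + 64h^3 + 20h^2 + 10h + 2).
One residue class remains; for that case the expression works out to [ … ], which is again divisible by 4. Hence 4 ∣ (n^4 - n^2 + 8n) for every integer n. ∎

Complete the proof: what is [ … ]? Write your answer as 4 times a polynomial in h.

Only n ≡ 2 (mod 4) is unaccounted for. Put n = 4h+2:
(4h+2)^4 - (4h+2)^2 + 8(4h+2) expands to 256h^4 + 512h^3 + 368h^2 + 144h + 28,
and factoring out 4 leaves 4(64h^4 + 128h^3 + 92h^2 + 36h + 7).

4(64h^4 + 128h^3 + 92h^2 + 36h + 7)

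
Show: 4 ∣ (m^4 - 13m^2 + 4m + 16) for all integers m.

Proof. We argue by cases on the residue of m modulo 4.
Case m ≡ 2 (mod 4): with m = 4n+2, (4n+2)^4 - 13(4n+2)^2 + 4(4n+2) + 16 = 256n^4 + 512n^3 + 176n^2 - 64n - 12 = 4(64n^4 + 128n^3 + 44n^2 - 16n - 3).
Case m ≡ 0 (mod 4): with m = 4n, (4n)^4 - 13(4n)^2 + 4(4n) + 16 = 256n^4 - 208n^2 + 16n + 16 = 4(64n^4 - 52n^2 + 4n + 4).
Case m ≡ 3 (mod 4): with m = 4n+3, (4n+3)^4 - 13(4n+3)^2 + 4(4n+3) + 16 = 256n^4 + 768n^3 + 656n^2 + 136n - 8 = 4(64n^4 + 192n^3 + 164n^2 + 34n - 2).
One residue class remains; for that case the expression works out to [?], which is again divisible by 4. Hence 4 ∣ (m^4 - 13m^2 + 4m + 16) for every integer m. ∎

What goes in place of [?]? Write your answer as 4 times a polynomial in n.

Only m ≡ 1 (mod 4) is unaccounted for. Put m = 4n+1:
(4n+1)^4 - 13(4n+1)^2 + 4(4n+1) + 16 expands to 256n^4 + 256n^3 - 112n^2 - 72n + 8,
and factoring out 4 leaves 4(64n^4 + 64n^3 - 28n^2 - 18n + 2).

4(64n^4 + 64n^3 - 28n^2 - 18n + 2)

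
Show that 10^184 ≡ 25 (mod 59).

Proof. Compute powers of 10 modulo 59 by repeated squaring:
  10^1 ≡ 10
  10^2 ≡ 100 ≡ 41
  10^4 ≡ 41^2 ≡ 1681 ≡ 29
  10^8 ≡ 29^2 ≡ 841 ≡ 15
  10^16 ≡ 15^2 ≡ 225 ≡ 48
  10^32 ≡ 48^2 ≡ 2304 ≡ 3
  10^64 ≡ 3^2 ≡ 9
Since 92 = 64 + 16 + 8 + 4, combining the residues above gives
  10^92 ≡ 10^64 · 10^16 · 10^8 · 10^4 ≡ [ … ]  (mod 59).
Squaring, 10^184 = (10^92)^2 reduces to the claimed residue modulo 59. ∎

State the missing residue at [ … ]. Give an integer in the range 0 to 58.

Multiply the listed residues: 9 · 48 · 15 · 29 = 432 → 6480 → 187920.
Reducing modulo 59: 187920 = 3185·59 + 5, so 10^92 ≡ 5.

5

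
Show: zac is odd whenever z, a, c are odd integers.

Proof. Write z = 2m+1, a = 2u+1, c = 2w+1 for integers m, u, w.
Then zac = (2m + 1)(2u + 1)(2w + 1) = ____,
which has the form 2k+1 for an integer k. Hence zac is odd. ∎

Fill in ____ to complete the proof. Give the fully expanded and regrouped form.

2(4muw + 2mu + 2mw + m + 2uw + u + w) + 1

(2m + 1)(2u + 1)(2w + 1) = 8muw + 4mu + 4mw + 2m + 4uw + 2u + 2w + 1
= 2(4muw + 2mu + 2mw + m + 2uw + u + w) + 1.
Since 4muw + 2mu + 2mw + m + 2uw + u + w is an integer, the product is of the form 2k+1 for an integer k.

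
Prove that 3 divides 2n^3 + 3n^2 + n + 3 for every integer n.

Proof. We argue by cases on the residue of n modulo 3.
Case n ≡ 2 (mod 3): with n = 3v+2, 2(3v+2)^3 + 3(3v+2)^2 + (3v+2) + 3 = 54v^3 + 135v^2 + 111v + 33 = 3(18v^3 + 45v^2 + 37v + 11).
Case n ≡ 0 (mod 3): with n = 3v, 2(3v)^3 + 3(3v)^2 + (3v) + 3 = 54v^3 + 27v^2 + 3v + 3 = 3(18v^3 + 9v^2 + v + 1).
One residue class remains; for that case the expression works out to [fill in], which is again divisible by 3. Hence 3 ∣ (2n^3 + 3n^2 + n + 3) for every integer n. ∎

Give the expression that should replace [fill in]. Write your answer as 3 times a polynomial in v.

Only n ≡ 1 (mod 3) is unaccounted for. Put n = 3v+1:
2(3v+1)^3 + 3(3v+1)^2 + (3v+1) + 3 expands to 54v^3 + 81v^2 + 39v + 9,
and factoring out 3 leaves 3(18v^3 + 27v^2 + 13v + 3).

3(18v^3 + 27v^2 + 13v + 3)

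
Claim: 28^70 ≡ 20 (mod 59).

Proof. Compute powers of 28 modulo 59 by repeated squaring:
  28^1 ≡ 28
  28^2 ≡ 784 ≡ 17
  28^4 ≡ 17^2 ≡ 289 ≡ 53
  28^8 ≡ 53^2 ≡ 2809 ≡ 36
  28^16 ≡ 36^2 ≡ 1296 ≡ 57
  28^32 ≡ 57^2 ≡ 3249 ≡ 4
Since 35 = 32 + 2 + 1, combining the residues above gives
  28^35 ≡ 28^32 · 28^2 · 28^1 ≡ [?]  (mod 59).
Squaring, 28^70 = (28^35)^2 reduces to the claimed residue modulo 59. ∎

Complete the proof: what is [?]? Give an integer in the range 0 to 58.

28^32 · 28^2 · 28^1 ≡ 4 · 17 · 28 = 1904.
1904 mod 59 = 16, so 28^35 ≡ 16 (mod 59).

16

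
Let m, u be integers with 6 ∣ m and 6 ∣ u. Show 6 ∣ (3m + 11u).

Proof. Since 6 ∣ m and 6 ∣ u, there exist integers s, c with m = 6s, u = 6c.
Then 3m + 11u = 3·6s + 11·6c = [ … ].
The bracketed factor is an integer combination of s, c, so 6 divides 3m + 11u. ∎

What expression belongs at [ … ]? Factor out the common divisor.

6(11c + 3s)

Pull the common 6 out of every term: 3·6s + 11·6c = 6(11c + 3s).
11c + 3s is an integer, which exhibits the divisibility.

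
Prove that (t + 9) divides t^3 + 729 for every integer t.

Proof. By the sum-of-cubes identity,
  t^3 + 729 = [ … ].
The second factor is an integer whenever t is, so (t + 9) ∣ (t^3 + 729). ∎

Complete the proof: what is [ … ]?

(t + 9)(t^2 - 9t + 81)

a^3 + b^3 = (a + b)(a^2 - ab + b^2). With a = t, b = 9:
t^3 + 729 = (t + 9)(t^2 - 9t + 81).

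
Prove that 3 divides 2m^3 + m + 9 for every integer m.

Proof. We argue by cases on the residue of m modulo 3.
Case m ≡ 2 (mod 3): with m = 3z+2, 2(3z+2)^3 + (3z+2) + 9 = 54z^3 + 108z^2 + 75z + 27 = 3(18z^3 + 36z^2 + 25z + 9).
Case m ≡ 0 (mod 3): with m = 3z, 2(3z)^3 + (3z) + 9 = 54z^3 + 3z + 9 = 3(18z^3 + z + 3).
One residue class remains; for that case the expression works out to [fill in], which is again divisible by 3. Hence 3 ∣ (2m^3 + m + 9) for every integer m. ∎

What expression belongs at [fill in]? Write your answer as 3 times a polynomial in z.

Only m ≡ 1 (mod 3) is unaccounted for. Put m = 3z+1:
2(3z+1)^3 + (3z+1) + 9 expands to 54z^3 + 54z^2 + 21z + 12,
and factoring out 3 leaves 3(18z^3 + 18z^2 + 7z + 4).

3(18z^3 + 18z^2 + 7z + 4)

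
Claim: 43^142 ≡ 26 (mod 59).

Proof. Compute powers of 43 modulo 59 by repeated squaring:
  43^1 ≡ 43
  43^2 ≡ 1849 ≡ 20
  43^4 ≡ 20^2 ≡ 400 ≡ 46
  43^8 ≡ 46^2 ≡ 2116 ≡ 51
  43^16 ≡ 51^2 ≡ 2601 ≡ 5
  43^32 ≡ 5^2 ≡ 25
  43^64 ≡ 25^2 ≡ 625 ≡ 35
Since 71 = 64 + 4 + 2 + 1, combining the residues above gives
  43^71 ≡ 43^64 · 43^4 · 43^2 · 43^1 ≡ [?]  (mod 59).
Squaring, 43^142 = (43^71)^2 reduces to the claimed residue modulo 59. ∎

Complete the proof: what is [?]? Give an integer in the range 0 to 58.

43^64 · 43^4 · 43^2 · 43^1 ≡ 35 · 46 · 20 · 43 = 1384600.
1384600 mod 59 = 47, so 43^71 ≡ 47 (mod 59).

47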